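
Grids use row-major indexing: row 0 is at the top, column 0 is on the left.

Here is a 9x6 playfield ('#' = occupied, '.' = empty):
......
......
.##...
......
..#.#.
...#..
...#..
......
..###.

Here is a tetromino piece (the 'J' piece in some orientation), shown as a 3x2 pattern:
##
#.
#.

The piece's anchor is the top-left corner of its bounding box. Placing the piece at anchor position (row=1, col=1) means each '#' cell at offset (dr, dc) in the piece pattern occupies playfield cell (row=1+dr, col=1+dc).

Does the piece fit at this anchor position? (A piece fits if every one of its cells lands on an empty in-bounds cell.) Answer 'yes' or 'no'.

Answer: no

Derivation:
Check each piece cell at anchor (1, 1):
  offset (0,0) -> (1,1): empty -> OK
  offset (0,1) -> (1,2): empty -> OK
  offset (1,0) -> (2,1): occupied ('#') -> FAIL
  offset (2,0) -> (3,1): empty -> OK
All cells valid: no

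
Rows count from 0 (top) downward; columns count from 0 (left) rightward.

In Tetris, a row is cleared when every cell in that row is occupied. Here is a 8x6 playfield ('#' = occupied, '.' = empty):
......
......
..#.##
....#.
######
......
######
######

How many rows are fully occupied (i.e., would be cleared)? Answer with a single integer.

Check each row:
  row 0: 6 empty cells -> not full
  row 1: 6 empty cells -> not full
  row 2: 3 empty cells -> not full
  row 3: 5 empty cells -> not full
  row 4: 0 empty cells -> FULL (clear)
  row 5: 6 empty cells -> not full
  row 6: 0 empty cells -> FULL (clear)
  row 7: 0 empty cells -> FULL (clear)
Total rows cleared: 3

Answer: 3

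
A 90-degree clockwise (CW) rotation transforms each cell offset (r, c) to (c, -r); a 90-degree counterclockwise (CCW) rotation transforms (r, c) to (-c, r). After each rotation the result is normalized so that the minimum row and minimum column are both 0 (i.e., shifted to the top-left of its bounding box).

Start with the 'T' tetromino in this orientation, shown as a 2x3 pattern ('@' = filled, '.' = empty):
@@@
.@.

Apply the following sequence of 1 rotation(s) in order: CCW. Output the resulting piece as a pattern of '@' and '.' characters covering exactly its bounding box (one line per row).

Answer: @.
@@
@.

Derivation:
Start:
@@@
.@.
After rotation 1 (CCW):
@.
@@
@.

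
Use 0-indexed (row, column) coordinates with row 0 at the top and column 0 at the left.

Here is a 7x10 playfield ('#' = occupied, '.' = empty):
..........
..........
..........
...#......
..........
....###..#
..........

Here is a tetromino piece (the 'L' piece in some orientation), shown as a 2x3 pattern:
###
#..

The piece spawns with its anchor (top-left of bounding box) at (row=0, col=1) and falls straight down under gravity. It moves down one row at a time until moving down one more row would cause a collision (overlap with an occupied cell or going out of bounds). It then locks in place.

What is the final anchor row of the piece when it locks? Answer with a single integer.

Spawn at (row=0, col=1). Try each row:
  row 0: fits
  row 1: fits
  row 2: fits
  row 3: blocked -> lock at row 2

Answer: 2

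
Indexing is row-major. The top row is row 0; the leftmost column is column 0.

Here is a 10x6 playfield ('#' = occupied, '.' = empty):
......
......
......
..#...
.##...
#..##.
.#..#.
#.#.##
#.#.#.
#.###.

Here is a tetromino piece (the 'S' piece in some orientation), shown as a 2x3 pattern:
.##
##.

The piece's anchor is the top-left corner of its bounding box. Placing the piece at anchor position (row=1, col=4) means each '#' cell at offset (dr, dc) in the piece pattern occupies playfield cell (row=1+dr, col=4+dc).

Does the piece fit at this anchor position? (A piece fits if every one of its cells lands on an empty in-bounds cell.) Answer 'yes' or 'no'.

Check each piece cell at anchor (1, 4):
  offset (0,1) -> (1,5): empty -> OK
  offset (0,2) -> (1,6): out of bounds -> FAIL
  offset (1,0) -> (2,4): empty -> OK
  offset (1,1) -> (2,5): empty -> OK
All cells valid: no

Answer: no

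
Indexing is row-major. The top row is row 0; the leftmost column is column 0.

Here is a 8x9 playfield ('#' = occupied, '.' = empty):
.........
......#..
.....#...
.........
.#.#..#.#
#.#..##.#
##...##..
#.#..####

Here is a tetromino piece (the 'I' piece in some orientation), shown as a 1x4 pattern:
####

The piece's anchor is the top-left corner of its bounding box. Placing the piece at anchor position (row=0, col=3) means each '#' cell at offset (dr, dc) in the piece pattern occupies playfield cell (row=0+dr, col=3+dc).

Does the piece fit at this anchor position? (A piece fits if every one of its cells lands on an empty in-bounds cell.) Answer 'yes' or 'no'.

Check each piece cell at anchor (0, 3):
  offset (0,0) -> (0,3): empty -> OK
  offset (0,1) -> (0,4): empty -> OK
  offset (0,2) -> (0,5): empty -> OK
  offset (0,3) -> (0,6): empty -> OK
All cells valid: yes

Answer: yes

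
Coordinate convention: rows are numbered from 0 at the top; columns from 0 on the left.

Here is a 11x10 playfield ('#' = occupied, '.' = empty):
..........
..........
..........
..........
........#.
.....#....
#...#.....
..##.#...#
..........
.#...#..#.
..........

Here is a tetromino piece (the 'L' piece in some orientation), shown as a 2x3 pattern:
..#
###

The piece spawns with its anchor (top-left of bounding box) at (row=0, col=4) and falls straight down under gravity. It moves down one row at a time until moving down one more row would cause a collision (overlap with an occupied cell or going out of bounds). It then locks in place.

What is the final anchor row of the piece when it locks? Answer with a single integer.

Spawn at (row=0, col=4). Try each row:
  row 0: fits
  row 1: fits
  row 2: fits
  row 3: fits
  row 4: blocked -> lock at row 3

Answer: 3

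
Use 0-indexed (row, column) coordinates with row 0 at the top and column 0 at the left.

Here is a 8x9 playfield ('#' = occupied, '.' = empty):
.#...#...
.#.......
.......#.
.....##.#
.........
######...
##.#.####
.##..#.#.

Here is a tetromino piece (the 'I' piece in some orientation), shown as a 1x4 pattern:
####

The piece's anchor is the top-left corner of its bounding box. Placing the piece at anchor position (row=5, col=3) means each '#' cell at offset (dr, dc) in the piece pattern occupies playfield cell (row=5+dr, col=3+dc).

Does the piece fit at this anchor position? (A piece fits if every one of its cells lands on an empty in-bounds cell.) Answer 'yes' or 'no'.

Answer: no

Derivation:
Check each piece cell at anchor (5, 3):
  offset (0,0) -> (5,3): occupied ('#') -> FAIL
  offset (0,1) -> (5,4): occupied ('#') -> FAIL
  offset (0,2) -> (5,5): occupied ('#') -> FAIL
  offset (0,3) -> (5,6): empty -> OK
All cells valid: no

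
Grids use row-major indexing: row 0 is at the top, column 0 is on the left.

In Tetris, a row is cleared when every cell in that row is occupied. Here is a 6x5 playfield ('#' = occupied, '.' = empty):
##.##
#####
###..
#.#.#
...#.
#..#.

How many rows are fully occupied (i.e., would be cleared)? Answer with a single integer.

Check each row:
  row 0: 1 empty cell -> not full
  row 1: 0 empty cells -> FULL (clear)
  row 2: 2 empty cells -> not full
  row 3: 2 empty cells -> not full
  row 4: 4 empty cells -> not full
  row 5: 3 empty cells -> not full
Total rows cleared: 1

Answer: 1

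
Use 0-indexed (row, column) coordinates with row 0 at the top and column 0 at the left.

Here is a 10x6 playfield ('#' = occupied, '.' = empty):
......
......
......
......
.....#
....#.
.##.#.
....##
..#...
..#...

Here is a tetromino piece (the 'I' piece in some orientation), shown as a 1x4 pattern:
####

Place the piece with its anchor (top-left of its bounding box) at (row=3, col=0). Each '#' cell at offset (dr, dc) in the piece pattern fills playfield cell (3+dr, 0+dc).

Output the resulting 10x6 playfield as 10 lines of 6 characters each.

Answer: ......
......
......
####..
.....#
....#.
.##.#.
....##
..#...
..#...

Derivation:
Fill (3+0,0+0) = (3,0)
Fill (3+0,0+1) = (3,1)
Fill (3+0,0+2) = (3,2)
Fill (3+0,0+3) = (3,3)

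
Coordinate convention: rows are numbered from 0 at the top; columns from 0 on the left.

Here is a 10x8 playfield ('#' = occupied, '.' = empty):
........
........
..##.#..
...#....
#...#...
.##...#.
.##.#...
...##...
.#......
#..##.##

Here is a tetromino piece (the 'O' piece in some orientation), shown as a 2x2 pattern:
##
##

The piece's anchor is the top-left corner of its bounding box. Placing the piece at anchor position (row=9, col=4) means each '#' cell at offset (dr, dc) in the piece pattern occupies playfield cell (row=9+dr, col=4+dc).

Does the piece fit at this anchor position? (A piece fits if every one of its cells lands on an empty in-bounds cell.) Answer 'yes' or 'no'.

Check each piece cell at anchor (9, 4):
  offset (0,0) -> (9,4): occupied ('#') -> FAIL
  offset (0,1) -> (9,5): empty -> OK
  offset (1,0) -> (10,4): out of bounds -> FAIL
  offset (1,1) -> (10,5): out of bounds -> FAIL
All cells valid: no

Answer: no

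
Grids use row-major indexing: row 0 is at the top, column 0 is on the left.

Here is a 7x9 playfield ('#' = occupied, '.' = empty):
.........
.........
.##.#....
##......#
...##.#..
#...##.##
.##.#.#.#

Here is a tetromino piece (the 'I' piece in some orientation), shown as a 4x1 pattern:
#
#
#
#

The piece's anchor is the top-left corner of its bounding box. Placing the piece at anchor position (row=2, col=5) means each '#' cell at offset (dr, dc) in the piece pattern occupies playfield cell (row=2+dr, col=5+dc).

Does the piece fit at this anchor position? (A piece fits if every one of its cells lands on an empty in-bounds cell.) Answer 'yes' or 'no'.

Check each piece cell at anchor (2, 5):
  offset (0,0) -> (2,5): empty -> OK
  offset (1,0) -> (3,5): empty -> OK
  offset (2,0) -> (4,5): empty -> OK
  offset (3,0) -> (5,5): occupied ('#') -> FAIL
All cells valid: no

Answer: no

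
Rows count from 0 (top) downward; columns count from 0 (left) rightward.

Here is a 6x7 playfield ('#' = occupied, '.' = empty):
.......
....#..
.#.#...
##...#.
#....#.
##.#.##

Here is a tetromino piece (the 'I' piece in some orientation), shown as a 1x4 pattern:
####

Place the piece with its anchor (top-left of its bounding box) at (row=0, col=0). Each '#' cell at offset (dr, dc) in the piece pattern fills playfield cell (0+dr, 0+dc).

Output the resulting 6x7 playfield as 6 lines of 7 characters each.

Fill (0+0,0+0) = (0,0)
Fill (0+0,0+1) = (0,1)
Fill (0+0,0+2) = (0,2)
Fill (0+0,0+3) = (0,3)

Answer: ####...
....#..
.#.#...
##...#.
#....#.
##.#.##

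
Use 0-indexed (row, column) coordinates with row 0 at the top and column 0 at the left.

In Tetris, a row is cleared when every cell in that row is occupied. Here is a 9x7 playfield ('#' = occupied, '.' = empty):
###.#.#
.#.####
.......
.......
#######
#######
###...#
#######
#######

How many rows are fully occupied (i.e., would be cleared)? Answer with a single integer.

Check each row:
  row 0: 2 empty cells -> not full
  row 1: 2 empty cells -> not full
  row 2: 7 empty cells -> not full
  row 3: 7 empty cells -> not full
  row 4: 0 empty cells -> FULL (clear)
  row 5: 0 empty cells -> FULL (clear)
  row 6: 3 empty cells -> not full
  row 7: 0 empty cells -> FULL (clear)
  row 8: 0 empty cells -> FULL (clear)
Total rows cleared: 4

Answer: 4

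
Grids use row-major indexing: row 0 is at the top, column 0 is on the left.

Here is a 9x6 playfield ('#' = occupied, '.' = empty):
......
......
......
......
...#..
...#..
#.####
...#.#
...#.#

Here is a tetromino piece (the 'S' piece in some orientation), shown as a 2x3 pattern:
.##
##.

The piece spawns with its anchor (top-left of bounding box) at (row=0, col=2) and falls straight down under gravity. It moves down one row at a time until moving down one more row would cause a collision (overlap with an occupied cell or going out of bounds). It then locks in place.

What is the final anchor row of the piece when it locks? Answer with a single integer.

Answer: 2

Derivation:
Spawn at (row=0, col=2). Try each row:
  row 0: fits
  row 1: fits
  row 2: fits
  row 3: blocked -> lock at row 2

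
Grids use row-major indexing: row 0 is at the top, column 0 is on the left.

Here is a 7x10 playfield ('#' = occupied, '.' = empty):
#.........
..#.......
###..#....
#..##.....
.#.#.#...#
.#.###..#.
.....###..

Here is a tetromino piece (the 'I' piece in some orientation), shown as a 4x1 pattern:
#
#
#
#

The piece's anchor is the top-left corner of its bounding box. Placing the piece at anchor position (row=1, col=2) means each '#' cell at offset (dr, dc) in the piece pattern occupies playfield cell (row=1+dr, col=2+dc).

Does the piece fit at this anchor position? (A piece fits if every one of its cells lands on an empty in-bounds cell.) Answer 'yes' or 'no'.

Check each piece cell at anchor (1, 2):
  offset (0,0) -> (1,2): occupied ('#') -> FAIL
  offset (1,0) -> (2,2): occupied ('#') -> FAIL
  offset (2,0) -> (3,2): empty -> OK
  offset (3,0) -> (4,2): empty -> OK
All cells valid: no

Answer: no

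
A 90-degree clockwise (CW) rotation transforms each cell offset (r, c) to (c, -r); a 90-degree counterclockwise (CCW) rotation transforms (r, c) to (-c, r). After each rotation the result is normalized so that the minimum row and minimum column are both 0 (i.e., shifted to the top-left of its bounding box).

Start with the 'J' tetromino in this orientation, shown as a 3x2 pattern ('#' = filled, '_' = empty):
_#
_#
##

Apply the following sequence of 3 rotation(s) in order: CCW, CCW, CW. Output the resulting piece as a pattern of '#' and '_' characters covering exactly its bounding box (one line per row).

Start:
_#
_#
##
After rotation 1 (CCW):
###
__#
After rotation 2 (CCW):
##
#_
#_
After rotation 3 (CW):
###
__#

Answer: ###
__#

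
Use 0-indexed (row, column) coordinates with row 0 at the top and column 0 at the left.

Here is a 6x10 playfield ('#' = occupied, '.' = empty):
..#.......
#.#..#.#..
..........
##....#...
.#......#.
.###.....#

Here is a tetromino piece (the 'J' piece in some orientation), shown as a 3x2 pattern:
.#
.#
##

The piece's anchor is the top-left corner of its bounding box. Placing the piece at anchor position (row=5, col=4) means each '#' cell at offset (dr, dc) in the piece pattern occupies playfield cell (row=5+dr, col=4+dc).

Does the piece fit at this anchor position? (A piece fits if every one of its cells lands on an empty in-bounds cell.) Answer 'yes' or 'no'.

Answer: no

Derivation:
Check each piece cell at anchor (5, 4):
  offset (0,1) -> (5,5): empty -> OK
  offset (1,1) -> (6,5): out of bounds -> FAIL
  offset (2,0) -> (7,4): out of bounds -> FAIL
  offset (2,1) -> (7,5): out of bounds -> FAIL
All cells valid: no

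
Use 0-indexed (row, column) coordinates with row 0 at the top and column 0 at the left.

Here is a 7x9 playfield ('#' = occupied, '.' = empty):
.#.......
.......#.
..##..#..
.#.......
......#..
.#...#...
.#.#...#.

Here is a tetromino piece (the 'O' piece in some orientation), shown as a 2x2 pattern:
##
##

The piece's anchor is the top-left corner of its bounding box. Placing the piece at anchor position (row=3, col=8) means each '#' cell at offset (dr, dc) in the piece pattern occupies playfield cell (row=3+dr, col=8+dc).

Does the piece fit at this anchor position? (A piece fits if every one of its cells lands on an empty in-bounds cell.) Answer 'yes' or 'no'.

Check each piece cell at anchor (3, 8):
  offset (0,0) -> (3,8): empty -> OK
  offset (0,1) -> (3,9): out of bounds -> FAIL
  offset (1,0) -> (4,8): empty -> OK
  offset (1,1) -> (4,9): out of bounds -> FAIL
All cells valid: no

Answer: no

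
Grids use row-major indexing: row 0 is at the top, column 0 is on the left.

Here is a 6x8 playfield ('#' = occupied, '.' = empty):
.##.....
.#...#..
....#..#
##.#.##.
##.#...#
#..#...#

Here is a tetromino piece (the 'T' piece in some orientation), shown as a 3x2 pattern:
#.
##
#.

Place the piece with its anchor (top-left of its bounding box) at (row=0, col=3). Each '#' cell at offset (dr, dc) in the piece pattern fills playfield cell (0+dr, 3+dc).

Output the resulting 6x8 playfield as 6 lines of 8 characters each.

Answer: .###....
.#.###..
...##..#
##.#.##.
##.#...#
#..#...#

Derivation:
Fill (0+0,3+0) = (0,3)
Fill (0+1,3+0) = (1,3)
Fill (0+1,3+1) = (1,4)
Fill (0+2,3+0) = (2,3)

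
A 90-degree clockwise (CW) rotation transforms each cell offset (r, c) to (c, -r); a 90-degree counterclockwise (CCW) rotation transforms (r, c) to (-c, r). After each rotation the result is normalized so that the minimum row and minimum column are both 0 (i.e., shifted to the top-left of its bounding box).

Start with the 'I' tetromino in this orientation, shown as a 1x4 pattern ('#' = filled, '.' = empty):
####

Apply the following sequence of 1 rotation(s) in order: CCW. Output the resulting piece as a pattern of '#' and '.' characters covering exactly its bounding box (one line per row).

Answer: #
#
#
#

Derivation:
Start:
####
After rotation 1 (CCW):
#
#
#
#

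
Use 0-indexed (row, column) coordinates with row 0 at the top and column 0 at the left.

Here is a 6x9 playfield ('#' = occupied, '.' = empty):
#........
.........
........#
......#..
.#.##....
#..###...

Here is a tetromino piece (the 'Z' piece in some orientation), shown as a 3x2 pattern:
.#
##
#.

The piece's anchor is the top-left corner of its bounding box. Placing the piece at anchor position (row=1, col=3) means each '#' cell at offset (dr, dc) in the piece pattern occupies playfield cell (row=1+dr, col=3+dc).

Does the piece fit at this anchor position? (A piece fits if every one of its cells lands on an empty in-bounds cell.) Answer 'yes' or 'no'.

Check each piece cell at anchor (1, 3):
  offset (0,1) -> (1,4): empty -> OK
  offset (1,0) -> (2,3): empty -> OK
  offset (1,1) -> (2,4): empty -> OK
  offset (2,0) -> (3,3): empty -> OK
All cells valid: yes

Answer: yes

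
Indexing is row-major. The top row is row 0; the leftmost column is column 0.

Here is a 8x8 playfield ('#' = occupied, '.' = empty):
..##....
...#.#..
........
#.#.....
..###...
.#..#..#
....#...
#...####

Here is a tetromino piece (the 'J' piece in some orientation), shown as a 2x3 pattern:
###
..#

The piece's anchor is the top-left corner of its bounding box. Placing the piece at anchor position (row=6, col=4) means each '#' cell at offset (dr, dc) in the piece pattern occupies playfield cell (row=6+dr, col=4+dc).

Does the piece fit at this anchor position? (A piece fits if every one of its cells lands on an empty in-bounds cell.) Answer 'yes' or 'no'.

Check each piece cell at anchor (6, 4):
  offset (0,0) -> (6,4): occupied ('#') -> FAIL
  offset (0,1) -> (6,5): empty -> OK
  offset (0,2) -> (6,6): empty -> OK
  offset (1,2) -> (7,6): occupied ('#') -> FAIL
All cells valid: no

Answer: no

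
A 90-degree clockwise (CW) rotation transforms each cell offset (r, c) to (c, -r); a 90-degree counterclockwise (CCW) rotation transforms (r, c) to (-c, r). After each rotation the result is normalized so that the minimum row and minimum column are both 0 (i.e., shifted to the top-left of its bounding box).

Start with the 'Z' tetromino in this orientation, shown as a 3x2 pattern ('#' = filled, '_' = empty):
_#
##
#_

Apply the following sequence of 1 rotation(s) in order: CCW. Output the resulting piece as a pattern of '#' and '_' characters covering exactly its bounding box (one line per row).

Answer: ##_
_##

Derivation:
Start:
_#
##
#_
After rotation 1 (CCW):
##_
_##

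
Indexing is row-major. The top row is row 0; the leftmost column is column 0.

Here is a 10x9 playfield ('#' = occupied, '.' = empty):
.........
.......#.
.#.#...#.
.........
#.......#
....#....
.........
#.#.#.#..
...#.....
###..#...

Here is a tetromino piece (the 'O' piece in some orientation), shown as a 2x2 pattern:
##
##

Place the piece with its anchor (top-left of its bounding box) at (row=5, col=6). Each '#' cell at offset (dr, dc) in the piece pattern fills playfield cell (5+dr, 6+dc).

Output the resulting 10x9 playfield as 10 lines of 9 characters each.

Answer: .........
.......#.
.#.#...#.
.........
#.......#
....#.##.
......##.
#.#.#.#..
...#.....
###..#...

Derivation:
Fill (5+0,6+0) = (5,6)
Fill (5+0,6+1) = (5,7)
Fill (5+1,6+0) = (6,6)
Fill (5+1,6+1) = (6,7)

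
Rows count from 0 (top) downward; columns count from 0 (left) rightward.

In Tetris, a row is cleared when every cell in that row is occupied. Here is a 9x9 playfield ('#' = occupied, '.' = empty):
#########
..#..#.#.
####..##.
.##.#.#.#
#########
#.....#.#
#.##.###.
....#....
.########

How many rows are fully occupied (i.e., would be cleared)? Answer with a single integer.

Answer: 2

Derivation:
Check each row:
  row 0: 0 empty cells -> FULL (clear)
  row 1: 6 empty cells -> not full
  row 2: 3 empty cells -> not full
  row 3: 4 empty cells -> not full
  row 4: 0 empty cells -> FULL (clear)
  row 5: 6 empty cells -> not full
  row 6: 3 empty cells -> not full
  row 7: 8 empty cells -> not full
  row 8: 1 empty cell -> not full
Total rows cleared: 2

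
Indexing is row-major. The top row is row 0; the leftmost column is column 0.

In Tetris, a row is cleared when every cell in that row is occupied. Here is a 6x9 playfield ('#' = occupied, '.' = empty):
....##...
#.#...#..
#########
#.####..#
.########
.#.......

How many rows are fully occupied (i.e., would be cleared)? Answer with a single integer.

Check each row:
  row 0: 7 empty cells -> not full
  row 1: 6 empty cells -> not full
  row 2: 0 empty cells -> FULL (clear)
  row 3: 3 empty cells -> not full
  row 4: 1 empty cell -> not full
  row 5: 8 empty cells -> not full
Total rows cleared: 1

Answer: 1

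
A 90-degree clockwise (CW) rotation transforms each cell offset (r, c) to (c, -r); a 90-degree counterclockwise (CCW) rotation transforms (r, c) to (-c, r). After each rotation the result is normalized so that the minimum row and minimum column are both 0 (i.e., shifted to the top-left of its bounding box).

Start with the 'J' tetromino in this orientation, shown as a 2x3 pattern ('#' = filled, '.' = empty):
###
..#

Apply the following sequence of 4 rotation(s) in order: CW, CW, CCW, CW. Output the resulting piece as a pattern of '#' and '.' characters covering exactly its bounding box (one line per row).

Answer: #..
###

Derivation:
Start:
###
..#
After rotation 1 (CW):
.#
.#
##
After rotation 2 (CW):
#..
###
After rotation 3 (CCW):
.#
.#
##
After rotation 4 (CW):
#..
###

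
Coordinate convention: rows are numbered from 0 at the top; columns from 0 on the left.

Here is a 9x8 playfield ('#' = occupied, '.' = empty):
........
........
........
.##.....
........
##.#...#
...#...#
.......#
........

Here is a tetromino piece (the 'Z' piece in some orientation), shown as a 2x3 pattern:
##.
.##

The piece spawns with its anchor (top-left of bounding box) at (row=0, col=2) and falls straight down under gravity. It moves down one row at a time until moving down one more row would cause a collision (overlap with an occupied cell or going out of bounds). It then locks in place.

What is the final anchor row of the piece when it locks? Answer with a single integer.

Spawn at (row=0, col=2). Try each row:
  row 0: fits
  row 1: fits
  row 2: fits
  row 3: blocked -> lock at row 2

Answer: 2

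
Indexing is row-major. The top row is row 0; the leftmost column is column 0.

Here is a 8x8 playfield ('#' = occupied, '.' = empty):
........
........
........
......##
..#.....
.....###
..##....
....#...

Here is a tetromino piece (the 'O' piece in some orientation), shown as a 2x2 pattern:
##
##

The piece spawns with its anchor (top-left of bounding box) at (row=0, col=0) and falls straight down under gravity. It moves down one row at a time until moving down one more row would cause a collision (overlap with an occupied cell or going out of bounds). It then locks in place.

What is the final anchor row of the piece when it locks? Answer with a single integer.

Answer: 6

Derivation:
Spawn at (row=0, col=0). Try each row:
  row 0: fits
  row 1: fits
  row 2: fits
  row 3: fits
  row 4: fits
  row 5: fits
  row 6: fits
  row 7: blocked -> lock at row 6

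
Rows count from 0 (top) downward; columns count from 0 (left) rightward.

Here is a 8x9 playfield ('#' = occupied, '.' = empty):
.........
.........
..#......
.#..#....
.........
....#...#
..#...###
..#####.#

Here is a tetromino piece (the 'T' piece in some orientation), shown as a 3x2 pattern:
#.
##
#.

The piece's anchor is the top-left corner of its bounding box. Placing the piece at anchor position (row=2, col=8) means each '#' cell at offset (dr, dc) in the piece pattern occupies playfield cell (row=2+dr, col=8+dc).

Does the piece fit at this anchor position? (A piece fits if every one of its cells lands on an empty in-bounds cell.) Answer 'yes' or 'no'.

Answer: no

Derivation:
Check each piece cell at anchor (2, 8):
  offset (0,0) -> (2,8): empty -> OK
  offset (1,0) -> (3,8): empty -> OK
  offset (1,1) -> (3,9): out of bounds -> FAIL
  offset (2,0) -> (4,8): empty -> OK
All cells valid: no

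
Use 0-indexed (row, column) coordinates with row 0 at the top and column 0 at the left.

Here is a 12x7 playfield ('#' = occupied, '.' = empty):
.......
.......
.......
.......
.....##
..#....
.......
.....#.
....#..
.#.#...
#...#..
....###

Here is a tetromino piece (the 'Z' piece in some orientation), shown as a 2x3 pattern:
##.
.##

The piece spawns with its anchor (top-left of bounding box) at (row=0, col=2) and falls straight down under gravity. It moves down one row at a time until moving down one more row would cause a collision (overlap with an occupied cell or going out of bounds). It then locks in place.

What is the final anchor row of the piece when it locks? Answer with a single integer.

Spawn at (row=0, col=2). Try each row:
  row 0: fits
  row 1: fits
  row 2: fits
  row 3: fits
  row 4: fits
  row 5: blocked -> lock at row 4

Answer: 4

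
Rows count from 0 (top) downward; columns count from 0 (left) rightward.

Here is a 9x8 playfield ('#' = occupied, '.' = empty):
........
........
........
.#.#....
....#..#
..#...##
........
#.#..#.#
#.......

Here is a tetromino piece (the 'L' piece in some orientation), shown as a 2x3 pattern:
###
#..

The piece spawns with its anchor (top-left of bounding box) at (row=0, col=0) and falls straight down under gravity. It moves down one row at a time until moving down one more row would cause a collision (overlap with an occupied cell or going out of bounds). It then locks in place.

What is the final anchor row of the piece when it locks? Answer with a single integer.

Spawn at (row=0, col=0). Try each row:
  row 0: fits
  row 1: fits
  row 2: fits
  row 3: blocked -> lock at row 2

Answer: 2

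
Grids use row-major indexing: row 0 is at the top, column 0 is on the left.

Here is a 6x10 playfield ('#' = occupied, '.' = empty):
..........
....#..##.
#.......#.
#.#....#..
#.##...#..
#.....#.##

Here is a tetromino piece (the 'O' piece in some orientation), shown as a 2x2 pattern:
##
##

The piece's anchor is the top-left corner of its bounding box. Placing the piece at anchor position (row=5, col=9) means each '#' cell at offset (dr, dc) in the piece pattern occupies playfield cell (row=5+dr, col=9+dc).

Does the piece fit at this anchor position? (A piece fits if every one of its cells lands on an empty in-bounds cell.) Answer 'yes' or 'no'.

Check each piece cell at anchor (5, 9):
  offset (0,0) -> (5,9): occupied ('#') -> FAIL
  offset (0,1) -> (5,10): out of bounds -> FAIL
  offset (1,0) -> (6,9): out of bounds -> FAIL
  offset (1,1) -> (6,10): out of bounds -> FAIL
All cells valid: no

Answer: no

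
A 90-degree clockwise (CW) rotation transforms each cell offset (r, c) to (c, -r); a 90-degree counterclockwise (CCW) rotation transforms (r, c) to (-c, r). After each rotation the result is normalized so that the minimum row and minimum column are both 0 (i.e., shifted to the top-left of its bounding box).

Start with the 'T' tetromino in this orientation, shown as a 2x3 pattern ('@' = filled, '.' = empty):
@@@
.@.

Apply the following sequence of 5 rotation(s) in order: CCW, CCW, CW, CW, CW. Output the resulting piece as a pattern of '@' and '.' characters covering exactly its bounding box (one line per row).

Start:
@@@
.@.
After rotation 1 (CCW):
@.
@@
@.
After rotation 2 (CCW):
.@.
@@@
After rotation 3 (CW):
@.
@@
@.
After rotation 4 (CW):
@@@
.@.
After rotation 5 (CW):
.@
@@
.@

Answer: .@
@@
.@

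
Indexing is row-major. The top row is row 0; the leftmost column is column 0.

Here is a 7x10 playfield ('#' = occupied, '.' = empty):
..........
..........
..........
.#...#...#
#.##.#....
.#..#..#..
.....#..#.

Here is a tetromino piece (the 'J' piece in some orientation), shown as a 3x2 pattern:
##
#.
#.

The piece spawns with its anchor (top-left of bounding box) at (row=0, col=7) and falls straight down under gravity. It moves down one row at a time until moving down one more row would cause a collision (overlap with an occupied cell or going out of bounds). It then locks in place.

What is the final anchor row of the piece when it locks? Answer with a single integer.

Answer: 2

Derivation:
Spawn at (row=0, col=7). Try each row:
  row 0: fits
  row 1: fits
  row 2: fits
  row 3: blocked -> lock at row 2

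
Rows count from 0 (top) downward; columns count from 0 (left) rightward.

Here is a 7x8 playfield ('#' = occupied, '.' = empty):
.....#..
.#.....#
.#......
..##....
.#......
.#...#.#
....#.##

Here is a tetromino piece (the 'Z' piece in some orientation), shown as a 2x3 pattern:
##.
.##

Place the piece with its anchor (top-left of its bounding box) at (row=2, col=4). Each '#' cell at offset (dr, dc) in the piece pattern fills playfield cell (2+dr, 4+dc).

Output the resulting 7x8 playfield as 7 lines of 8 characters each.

Fill (2+0,4+0) = (2,4)
Fill (2+0,4+1) = (2,5)
Fill (2+1,4+1) = (3,5)
Fill (2+1,4+2) = (3,6)

Answer: .....#..
.#.....#
.#..##..
..##.##.
.#......
.#...#.#
....#.##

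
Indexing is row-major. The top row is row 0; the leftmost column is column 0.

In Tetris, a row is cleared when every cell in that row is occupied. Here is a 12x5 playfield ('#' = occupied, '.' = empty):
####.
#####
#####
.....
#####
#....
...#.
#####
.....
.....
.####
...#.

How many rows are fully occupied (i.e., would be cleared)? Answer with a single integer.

Check each row:
  row 0: 1 empty cell -> not full
  row 1: 0 empty cells -> FULL (clear)
  row 2: 0 empty cells -> FULL (clear)
  row 3: 5 empty cells -> not full
  row 4: 0 empty cells -> FULL (clear)
  row 5: 4 empty cells -> not full
  row 6: 4 empty cells -> not full
  row 7: 0 empty cells -> FULL (clear)
  row 8: 5 empty cells -> not full
  row 9: 5 empty cells -> not full
  row 10: 1 empty cell -> not full
  row 11: 4 empty cells -> not full
Total rows cleared: 4

Answer: 4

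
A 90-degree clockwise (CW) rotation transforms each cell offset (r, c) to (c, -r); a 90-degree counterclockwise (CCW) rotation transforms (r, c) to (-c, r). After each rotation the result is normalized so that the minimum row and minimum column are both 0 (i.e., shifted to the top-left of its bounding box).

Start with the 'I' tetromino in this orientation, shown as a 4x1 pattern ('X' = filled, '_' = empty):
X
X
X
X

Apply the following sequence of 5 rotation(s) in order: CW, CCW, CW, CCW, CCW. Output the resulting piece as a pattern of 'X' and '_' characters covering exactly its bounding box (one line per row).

Start:
X
X
X
X
After rotation 1 (CW):
XXXX
After rotation 2 (CCW):
X
X
X
X
After rotation 3 (CW):
XXXX
After rotation 4 (CCW):
X
X
X
X
After rotation 5 (CCW):
XXXX

Answer: XXXX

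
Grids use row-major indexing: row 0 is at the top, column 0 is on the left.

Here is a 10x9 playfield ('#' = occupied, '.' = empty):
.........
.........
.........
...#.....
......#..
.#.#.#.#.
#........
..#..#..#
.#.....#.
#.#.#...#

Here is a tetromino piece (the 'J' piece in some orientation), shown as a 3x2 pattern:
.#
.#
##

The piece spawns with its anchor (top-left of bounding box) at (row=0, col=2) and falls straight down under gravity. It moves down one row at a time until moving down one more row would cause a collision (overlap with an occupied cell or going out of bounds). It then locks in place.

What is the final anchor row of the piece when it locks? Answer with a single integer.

Spawn at (row=0, col=2). Try each row:
  row 0: fits
  row 1: blocked -> lock at row 0

Answer: 0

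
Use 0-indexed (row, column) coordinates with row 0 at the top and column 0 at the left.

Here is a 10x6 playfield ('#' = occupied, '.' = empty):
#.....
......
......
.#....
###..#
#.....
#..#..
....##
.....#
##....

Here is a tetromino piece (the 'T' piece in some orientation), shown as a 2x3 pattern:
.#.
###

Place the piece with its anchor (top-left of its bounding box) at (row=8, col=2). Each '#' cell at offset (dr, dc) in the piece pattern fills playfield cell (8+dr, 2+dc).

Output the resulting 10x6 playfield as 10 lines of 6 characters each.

Fill (8+0,2+1) = (8,3)
Fill (8+1,2+0) = (9,2)
Fill (8+1,2+1) = (9,3)
Fill (8+1,2+2) = (9,4)

Answer: #.....
......
......
.#....
###..#
#.....
#..#..
....##
...#.#
#####.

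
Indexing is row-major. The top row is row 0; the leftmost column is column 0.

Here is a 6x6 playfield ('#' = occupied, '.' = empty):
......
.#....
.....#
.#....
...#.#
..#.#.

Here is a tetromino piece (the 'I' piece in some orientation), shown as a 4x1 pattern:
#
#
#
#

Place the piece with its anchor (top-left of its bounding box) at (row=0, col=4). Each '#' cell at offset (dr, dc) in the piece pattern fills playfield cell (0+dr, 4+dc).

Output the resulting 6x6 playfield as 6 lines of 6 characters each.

Answer: ....#.
.#..#.
....##
.#..#.
...#.#
..#.#.

Derivation:
Fill (0+0,4+0) = (0,4)
Fill (0+1,4+0) = (1,4)
Fill (0+2,4+0) = (2,4)
Fill (0+3,4+0) = (3,4)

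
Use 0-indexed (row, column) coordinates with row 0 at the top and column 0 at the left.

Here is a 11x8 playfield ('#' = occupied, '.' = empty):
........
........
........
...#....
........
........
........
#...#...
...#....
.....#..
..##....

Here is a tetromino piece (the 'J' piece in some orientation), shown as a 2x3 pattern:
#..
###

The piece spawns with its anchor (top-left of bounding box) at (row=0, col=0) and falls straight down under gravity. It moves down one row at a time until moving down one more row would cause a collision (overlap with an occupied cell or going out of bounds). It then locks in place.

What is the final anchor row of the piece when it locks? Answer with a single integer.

Answer: 5

Derivation:
Spawn at (row=0, col=0). Try each row:
  row 0: fits
  row 1: fits
  row 2: fits
  row 3: fits
  row 4: fits
  row 5: fits
  row 6: blocked -> lock at row 5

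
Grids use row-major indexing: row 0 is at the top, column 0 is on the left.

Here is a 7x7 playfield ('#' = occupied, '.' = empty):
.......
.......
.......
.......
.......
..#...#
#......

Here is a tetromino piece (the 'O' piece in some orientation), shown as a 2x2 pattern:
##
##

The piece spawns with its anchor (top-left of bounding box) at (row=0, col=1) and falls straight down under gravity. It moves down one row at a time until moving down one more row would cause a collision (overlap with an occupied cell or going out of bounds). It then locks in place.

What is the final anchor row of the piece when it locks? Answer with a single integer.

Answer: 3

Derivation:
Spawn at (row=0, col=1). Try each row:
  row 0: fits
  row 1: fits
  row 2: fits
  row 3: fits
  row 4: blocked -> lock at row 3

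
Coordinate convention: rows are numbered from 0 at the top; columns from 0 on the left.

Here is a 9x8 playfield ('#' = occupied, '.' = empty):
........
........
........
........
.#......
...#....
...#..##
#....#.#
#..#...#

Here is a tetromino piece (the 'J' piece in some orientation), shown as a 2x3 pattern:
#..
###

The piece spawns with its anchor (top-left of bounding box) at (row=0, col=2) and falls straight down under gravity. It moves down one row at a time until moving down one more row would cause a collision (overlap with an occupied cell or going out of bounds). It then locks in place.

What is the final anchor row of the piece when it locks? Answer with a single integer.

Spawn at (row=0, col=2). Try each row:
  row 0: fits
  row 1: fits
  row 2: fits
  row 3: fits
  row 4: blocked -> lock at row 3

Answer: 3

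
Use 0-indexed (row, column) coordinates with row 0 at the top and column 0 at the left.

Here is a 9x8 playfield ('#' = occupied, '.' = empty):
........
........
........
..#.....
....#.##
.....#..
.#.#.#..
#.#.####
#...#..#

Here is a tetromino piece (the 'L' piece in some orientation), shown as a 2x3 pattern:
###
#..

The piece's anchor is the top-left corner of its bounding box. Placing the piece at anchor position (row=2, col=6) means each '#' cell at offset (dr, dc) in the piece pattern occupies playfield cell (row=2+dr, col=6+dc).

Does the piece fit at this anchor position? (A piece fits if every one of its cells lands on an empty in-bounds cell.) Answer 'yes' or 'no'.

Answer: no

Derivation:
Check each piece cell at anchor (2, 6):
  offset (0,0) -> (2,6): empty -> OK
  offset (0,1) -> (2,7): empty -> OK
  offset (0,2) -> (2,8): out of bounds -> FAIL
  offset (1,0) -> (3,6): empty -> OK
All cells valid: no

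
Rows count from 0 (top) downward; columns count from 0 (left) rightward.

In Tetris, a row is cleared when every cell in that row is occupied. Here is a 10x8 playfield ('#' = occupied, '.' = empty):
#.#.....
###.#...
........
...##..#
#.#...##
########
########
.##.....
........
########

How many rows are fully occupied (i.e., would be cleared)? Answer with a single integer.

Check each row:
  row 0: 6 empty cells -> not full
  row 1: 4 empty cells -> not full
  row 2: 8 empty cells -> not full
  row 3: 5 empty cells -> not full
  row 4: 4 empty cells -> not full
  row 5: 0 empty cells -> FULL (clear)
  row 6: 0 empty cells -> FULL (clear)
  row 7: 6 empty cells -> not full
  row 8: 8 empty cells -> not full
  row 9: 0 empty cells -> FULL (clear)
Total rows cleared: 3

Answer: 3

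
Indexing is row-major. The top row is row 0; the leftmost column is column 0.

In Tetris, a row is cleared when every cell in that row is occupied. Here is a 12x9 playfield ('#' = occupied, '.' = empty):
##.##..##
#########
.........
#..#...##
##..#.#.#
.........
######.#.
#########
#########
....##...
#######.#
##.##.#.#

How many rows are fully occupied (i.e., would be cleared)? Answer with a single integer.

Check each row:
  row 0: 3 empty cells -> not full
  row 1: 0 empty cells -> FULL (clear)
  row 2: 9 empty cells -> not full
  row 3: 5 empty cells -> not full
  row 4: 4 empty cells -> not full
  row 5: 9 empty cells -> not full
  row 6: 2 empty cells -> not full
  row 7: 0 empty cells -> FULL (clear)
  row 8: 0 empty cells -> FULL (clear)
  row 9: 7 empty cells -> not full
  row 10: 1 empty cell -> not full
  row 11: 3 empty cells -> not full
Total rows cleared: 3

Answer: 3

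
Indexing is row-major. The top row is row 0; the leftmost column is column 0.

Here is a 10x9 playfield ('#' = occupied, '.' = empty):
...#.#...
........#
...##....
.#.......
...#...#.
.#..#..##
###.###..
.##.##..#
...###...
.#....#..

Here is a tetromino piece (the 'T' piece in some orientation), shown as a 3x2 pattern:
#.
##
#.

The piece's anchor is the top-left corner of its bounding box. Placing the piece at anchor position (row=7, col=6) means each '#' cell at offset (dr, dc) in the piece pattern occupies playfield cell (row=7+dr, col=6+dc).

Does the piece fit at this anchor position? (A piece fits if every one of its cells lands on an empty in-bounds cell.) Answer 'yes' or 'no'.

Check each piece cell at anchor (7, 6):
  offset (0,0) -> (7,6): empty -> OK
  offset (1,0) -> (8,6): empty -> OK
  offset (1,1) -> (8,7): empty -> OK
  offset (2,0) -> (9,6): occupied ('#') -> FAIL
All cells valid: no

Answer: no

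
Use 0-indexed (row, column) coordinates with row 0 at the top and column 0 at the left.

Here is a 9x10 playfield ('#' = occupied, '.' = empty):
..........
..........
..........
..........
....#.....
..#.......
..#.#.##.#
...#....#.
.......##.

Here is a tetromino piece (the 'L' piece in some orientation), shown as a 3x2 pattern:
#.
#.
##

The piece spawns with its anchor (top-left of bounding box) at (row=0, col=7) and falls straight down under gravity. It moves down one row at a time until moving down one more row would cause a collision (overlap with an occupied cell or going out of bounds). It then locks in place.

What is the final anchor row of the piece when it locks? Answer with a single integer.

Spawn at (row=0, col=7). Try each row:
  row 0: fits
  row 1: fits
  row 2: fits
  row 3: fits
  row 4: blocked -> lock at row 3

Answer: 3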